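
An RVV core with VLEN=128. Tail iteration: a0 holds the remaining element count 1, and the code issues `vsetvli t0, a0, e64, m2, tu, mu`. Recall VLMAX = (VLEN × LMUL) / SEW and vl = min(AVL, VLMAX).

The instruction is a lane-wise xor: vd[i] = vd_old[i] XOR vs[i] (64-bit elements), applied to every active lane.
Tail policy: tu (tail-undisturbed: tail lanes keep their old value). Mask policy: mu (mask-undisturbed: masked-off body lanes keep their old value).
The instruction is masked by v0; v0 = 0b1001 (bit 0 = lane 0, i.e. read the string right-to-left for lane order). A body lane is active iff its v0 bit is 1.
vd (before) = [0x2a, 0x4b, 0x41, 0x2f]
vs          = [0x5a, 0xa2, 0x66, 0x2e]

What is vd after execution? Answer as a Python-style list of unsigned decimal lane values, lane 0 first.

lanes per group: 128·2/64 = 4
AVL=1 ≤ VLMAX=4, so vl = 1
vd[0] xor(0x2a,0x5a) -> 0x70
vd[1] tail/keep -> 0x4b
vd[2] tail/keep -> 0x41
vd[3] tail/keep -> 0x2f

vd = [112, 75, 65, 47]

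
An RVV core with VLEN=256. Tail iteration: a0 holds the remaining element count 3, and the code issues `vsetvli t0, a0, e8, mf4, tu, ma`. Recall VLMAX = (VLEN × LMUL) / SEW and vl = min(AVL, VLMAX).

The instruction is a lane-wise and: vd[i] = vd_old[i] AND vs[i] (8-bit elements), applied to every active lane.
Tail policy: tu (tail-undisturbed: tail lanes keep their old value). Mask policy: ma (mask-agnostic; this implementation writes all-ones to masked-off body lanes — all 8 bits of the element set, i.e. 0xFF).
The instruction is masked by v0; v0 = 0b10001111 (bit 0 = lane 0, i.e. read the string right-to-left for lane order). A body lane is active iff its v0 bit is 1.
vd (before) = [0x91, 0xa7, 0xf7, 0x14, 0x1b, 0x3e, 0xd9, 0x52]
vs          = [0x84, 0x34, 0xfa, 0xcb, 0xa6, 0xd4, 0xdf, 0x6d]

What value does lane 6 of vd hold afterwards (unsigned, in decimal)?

vd[6] = 217

lanes per group: 256·1/4/8 = 8
vl = min(AVL, VLMAX) = min(3, 8) = 3
lane  0: and(0x91,0x84) ⇒ 0x80
lane  1: and(0xa7,0x34) ⇒ 0x24
lane  2: and(0xf7,0xfa) ⇒ 0xf2
lane  3: tail/keep ⇒ 0x14
lane  4: tail/keep ⇒ 0x1b
lane  5: tail/keep ⇒ 0x3e
lane  6: tail/keep ⇒ 0xd9
lane  7: tail/keep ⇒ 0x52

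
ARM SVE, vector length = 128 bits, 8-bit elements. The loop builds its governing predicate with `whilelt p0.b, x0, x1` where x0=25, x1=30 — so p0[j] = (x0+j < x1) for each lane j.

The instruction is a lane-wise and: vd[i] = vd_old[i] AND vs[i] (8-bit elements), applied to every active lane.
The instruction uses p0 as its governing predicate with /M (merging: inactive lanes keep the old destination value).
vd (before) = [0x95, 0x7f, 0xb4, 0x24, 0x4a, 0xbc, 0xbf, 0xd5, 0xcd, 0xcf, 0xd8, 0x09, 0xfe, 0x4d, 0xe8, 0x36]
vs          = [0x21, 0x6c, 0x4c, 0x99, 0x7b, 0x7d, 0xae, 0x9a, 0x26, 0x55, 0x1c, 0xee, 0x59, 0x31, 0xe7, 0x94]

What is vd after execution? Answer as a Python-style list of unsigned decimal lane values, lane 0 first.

vd = [1, 108, 4, 0, 74, 188, 191, 213, 205, 207, 216, 9, 254, 77, 232, 54]

128-bit reg / 8-bit elem → 16 lanes
whilelt: lane j active iff 25+j < 30 → j < 5 → 5 active
vd[0] and(0x95,0x21) -> 0x01
vd[1] and(0x7f,0x6c) -> 0x6c
vd[2] and(0xb4,0x4c) -> 0x04
vd[3] and(0x24,0x99) -> 0x00
vd[4] and(0x4a,0x7b) -> 0x4a
vd[5] tail/keep -> 0xbc
vd[6] tail/keep -> 0xbf
vd[7] tail/keep -> 0xd5
vd[8] tail/keep -> 0xcd
vd[9] tail/keep -> 0xcf
vd[10] tail/keep -> 0xd8
vd[11] tail/keep -> 0x09
vd[12] tail/keep -> 0xfe
vd[13] tail/keep -> 0x4d
vd[14] tail/keep -> 0xe8
vd[15] tail/keep -> 0x36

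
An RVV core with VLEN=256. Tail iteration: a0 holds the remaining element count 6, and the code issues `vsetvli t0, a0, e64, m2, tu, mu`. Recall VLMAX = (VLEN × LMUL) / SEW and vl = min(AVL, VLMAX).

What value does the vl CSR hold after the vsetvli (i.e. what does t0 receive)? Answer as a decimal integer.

vl = 6

VLMAX = (256 × 2) / 64 = 8 lanes
AVL=6 ≤ VLMAX=8, so vl = 6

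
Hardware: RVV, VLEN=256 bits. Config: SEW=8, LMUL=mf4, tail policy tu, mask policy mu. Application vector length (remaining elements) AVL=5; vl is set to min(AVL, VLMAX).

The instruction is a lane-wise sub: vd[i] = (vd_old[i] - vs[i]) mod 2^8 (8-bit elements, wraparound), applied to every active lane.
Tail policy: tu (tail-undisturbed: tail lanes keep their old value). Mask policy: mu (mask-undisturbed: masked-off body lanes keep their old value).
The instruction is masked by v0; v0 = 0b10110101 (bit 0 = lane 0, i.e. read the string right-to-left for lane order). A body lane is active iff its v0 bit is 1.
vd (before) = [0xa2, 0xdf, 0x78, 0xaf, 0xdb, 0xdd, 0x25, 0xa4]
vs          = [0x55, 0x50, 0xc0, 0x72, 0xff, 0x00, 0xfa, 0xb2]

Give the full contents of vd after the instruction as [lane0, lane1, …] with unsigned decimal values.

vd = [77, 223, 184, 175, 220, 221, 37, 164]

VLMAX = (256 × 1/4) / 8 = 8 lanes
vl = min(AVL, VLMAX) = min(5, 8) = 5
  i=0: sub(0xa2,0x55) → 77
  i=1: mask-off/keep → 223
  i=2: sub(0x78,0xc0) → 184
  i=3: mask-off/keep → 175
  i=4: sub(0xdb,0xff) → 220
  i=5: tail/keep → 221
  i=6: tail/keep → 37
  i=7: tail/keep → 164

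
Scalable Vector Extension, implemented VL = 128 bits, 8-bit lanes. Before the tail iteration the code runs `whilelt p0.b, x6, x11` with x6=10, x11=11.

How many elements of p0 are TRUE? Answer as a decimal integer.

vl = 1

128-bit reg / 8-bit elem → 16 lanes
whilelt: lane j active iff 10+j < 11 → j < 1 → 1 active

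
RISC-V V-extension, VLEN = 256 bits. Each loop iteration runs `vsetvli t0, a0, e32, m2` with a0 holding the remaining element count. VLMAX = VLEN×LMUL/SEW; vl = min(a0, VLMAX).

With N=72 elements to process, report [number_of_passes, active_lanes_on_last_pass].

lanes per group: 256·2/32 = 16
iterations = ceil(72/16) = 5; final-pass vl = 8

[iterations, last_vl] = [5, 8]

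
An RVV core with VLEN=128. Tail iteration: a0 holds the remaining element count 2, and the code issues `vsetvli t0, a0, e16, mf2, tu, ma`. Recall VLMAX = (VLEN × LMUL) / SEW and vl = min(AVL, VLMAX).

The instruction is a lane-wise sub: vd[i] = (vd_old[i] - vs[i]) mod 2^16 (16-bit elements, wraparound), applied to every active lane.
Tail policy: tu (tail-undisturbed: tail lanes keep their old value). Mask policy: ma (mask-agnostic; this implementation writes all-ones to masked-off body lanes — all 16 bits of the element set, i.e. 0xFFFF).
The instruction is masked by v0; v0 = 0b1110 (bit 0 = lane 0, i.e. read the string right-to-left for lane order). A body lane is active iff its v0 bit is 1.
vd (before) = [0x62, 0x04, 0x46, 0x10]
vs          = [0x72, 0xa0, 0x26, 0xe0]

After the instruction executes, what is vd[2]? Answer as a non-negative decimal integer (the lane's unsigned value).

vd[2] = 70

VLMAX = (128 × 1/2) / 16 = 4 lanes
AVL=2 ≤ VLMAX=4, so vl = 2
  i=0: mask-off/ones → 65535
  i=1: sub(0x04,0xa0) → 65380
  i=2: tail/keep → 70
  i=3: tail/keep → 16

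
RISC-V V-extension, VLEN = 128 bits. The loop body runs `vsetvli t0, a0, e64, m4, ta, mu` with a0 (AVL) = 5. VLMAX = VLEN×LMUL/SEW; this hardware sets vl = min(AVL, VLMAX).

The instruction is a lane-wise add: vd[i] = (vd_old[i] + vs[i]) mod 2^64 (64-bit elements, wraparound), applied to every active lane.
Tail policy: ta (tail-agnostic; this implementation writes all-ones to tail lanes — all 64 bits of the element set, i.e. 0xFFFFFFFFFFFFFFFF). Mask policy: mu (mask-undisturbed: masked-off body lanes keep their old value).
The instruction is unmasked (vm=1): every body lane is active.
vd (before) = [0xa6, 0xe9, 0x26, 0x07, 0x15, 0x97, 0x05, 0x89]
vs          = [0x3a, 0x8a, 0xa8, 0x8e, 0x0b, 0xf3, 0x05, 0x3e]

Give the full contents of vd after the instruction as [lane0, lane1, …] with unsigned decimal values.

vd = [224, 371, 206, 149, 32, 18446744073709551615, 18446744073709551615, 18446744073709551615]

VLMAX = (128 × 4) / 64 = 8 lanes
AVL=5 ≤ VLMAX=8, so vl = 5
lane  0: add(0xa6,0x3a) ⇒ 0xe0
lane  1: add(0xe9,0x8a) ⇒ 0x173
lane  2: add(0x26,0xa8) ⇒ 0xce
lane  3: add(0x07,0x8e) ⇒ 0x95
lane  4: add(0x15,0x0b) ⇒ 0x20
lane  5: tail/ones ⇒ 0xffffffffffffffff
lane  6: tail/ones ⇒ 0xffffffffffffffff
lane  7: tail/ones ⇒ 0xffffffffffffffff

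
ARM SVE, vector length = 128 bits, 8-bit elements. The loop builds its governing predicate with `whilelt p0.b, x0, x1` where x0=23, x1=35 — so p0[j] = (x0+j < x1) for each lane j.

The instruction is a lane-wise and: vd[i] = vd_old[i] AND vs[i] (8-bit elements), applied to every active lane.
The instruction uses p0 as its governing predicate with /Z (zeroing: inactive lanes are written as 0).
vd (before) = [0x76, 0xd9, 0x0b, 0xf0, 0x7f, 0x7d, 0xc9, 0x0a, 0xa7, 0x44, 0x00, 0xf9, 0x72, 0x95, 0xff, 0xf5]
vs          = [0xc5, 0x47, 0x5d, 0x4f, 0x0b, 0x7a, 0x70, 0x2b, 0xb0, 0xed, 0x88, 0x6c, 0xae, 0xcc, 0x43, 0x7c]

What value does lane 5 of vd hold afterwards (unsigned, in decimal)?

128-bit reg / 8-bit elem → 16 lanes
active while 23+j < 35, i.e. j ∈ [0,12) capped at 16 ⇒ 12
lane  0: and(0x76,0xc5) ⇒ 0x44
lane  1: and(0xd9,0x47) ⇒ 0x41
lane  2: and(0x0b,0x5d) ⇒ 0x09
lane  3: and(0xf0,0x4f) ⇒ 0x40
lane  4: and(0x7f,0x0b) ⇒ 0x0b
lane  5: and(0x7d,0x7a) ⇒ 0x78
lane  6: and(0xc9,0x70) ⇒ 0x40
lane  7: and(0x0a,0x2b) ⇒ 0x0a
lane  8: and(0xa7,0xb0) ⇒ 0xa0
lane  9: and(0x44,0xed) ⇒ 0x44
lane 10: and(0x00,0x88) ⇒ 0x00
lane 11: and(0xf9,0x6c) ⇒ 0x68
lane 12: tail/zero ⇒ 0x00
lane 13: tail/zero ⇒ 0x00
lane 14: tail/zero ⇒ 0x00
lane 15: tail/zero ⇒ 0x00

vd[5] = 120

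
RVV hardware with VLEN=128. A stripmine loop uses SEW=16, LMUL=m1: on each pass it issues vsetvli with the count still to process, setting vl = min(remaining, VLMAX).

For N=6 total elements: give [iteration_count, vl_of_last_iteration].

[iterations, last_vl] = [1, 6]

lanes per group: 128·1/16 = 8
6 elements at 8/iter → 1 passes, remainder 6 on the last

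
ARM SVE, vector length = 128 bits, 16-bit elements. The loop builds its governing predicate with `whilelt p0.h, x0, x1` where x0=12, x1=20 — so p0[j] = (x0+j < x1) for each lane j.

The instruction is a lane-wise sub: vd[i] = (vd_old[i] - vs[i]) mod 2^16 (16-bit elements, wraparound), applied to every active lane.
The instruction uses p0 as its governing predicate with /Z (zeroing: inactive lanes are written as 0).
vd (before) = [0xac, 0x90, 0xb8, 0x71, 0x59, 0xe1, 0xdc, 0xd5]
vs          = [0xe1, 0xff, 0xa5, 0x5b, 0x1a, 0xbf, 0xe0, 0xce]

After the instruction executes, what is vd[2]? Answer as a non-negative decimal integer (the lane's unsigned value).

vd[2] = 19

lane count: 128 div 16 = 8
p0[j] = (12+j < 20); true for j=0..7 → 8 lanes set
  i=0: sub(0xac,0xe1) → 65483
  i=1: sub(0x90,0xff) → 65425
  i=2: sub(0xb8,0xa5) → 19
  i=3: sub(0x71,0x5b) → 22
  i=4: sub(0x59,0x1a) → 63
  i=5: sub(0xe1,0xbf) → 34
  i=6: sub(0xdc,0xe0) → 65532
  i=7: sub(0xd5,0xce) → 7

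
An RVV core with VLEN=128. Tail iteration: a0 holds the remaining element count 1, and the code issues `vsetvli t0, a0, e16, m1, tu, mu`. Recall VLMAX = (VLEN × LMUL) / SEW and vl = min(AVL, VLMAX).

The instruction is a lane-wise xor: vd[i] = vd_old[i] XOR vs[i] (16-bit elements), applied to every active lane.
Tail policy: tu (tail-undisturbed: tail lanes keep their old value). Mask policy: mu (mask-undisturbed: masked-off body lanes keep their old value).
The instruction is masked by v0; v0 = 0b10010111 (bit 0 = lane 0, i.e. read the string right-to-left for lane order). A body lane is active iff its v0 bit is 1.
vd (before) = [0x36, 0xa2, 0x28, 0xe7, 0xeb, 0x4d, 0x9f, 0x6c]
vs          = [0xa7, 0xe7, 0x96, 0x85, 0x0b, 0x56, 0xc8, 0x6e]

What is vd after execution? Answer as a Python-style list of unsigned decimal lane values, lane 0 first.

vd = [145, 162, 40, 231, 235, 77, 159, 108]

lanes per group: 128·1/16 = 8
AVL=1 ≤ VLMAX=8, so vl = 1
  i=0: xor(0x36,0xa7) → 145
  i=1: tail/keep → 162
  i=2: tail/keep → 40
  i=3: tail/keep → 231
  i=4: tail/keep → 235
  i=5: tail/keep → 77
  i=6: tail/keep → 159
  i=7: tail/keep → 108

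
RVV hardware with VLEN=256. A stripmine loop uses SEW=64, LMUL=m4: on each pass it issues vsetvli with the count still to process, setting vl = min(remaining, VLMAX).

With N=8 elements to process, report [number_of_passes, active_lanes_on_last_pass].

[iterations, last_vl] = [1, 8]

VLMAX = VLEN×LMUL/SEW = 256×4/64 = 16
8 elements at 16/iter → 1 passes, remainder 8 on the last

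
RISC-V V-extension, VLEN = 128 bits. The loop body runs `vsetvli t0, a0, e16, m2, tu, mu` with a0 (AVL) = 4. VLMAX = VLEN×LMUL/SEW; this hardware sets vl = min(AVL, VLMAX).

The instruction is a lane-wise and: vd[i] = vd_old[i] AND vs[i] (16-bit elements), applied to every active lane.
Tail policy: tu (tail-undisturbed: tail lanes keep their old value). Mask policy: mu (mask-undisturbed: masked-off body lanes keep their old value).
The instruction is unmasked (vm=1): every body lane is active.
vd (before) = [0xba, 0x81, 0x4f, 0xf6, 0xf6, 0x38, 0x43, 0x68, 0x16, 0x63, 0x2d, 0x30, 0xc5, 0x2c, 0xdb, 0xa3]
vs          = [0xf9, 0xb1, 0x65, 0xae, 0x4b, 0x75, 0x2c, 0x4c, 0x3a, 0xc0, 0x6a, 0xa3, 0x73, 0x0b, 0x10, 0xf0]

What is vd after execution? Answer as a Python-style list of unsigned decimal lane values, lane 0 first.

vd = [184, 129, 69, 166, 246, 56, 67, 104, 22, 99, 45, 48, 197, 44, 219, 163]

lanes per group: 128·2/16 = 16
vl = min(AVL, VLMAX) = min(4, 16) = 4
[0] and(0xba,0xf9) = 0xb8
[1] and(0x81,0xb1) = 0x81
[2] and(0x4f,0x65) = 0x45
[3] and(0xf6,0xae) = 0xa6
[4] tail/keep = 0xf6
[5] tail/keep = 0x38
[6] tail/keep = 0x43
[7] tail/keep = 0x68
[8] tail/keep = 0x16
[9] tail/keep = 0x63
[10] tail/keep = 0x2d
[11] tail/keep = 0x30
[12] tail/keep = 0xc5
[13] tail/keep = 0x2c
[14] tail/keep = 0xdb
[15] tail/keep = 0xa3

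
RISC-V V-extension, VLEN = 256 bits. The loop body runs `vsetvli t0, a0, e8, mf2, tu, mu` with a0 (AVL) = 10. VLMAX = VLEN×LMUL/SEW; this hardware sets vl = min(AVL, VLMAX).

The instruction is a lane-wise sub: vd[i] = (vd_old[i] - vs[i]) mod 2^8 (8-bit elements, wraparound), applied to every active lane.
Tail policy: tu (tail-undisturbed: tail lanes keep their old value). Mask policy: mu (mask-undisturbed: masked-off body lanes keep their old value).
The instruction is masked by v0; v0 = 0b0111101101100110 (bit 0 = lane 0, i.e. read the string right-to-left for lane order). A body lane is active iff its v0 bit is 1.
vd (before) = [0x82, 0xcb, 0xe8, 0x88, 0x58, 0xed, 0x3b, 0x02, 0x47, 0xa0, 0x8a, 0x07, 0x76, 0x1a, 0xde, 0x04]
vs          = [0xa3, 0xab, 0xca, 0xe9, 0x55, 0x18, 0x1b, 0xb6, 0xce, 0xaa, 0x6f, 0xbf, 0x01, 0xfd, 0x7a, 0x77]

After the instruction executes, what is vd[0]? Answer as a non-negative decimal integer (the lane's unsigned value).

vd[0] = 130

VLMAX = (256 × 1/2) / 8 = 16 lanes
vl = min(AVL, VLMAX) = min(10, 16) = 10
lane  0: mask-off/keep ⇒ 0x82
lane  1: sub(0xcb,0xab) ⇒ 0x20
lane  2: sub(0xe8,0xca) ⇒ 0x1e
lane  3: mask-off/keep ⇒ 0x88
lane  4: mask-off/keep ⇒ 0x58
lane  5: sub(0xed,0x18) ⇒ 0xd5
lane  6: sub(0x3b,0x1b) ⇒ 0x20
lane  7: mask-off/keep ⇒ 0x02
lane  8: sub(0x47,0xce) ⇒ 0x79
lane  9: sub(0xa0,0xaa) ⇒ 0xf6
lane 10: tail/keep ⇒ 0x8a
lane 11: tail/keep ⇒ 0x07
lane 12: tail/keep ⇒ 0x76
lane 13: tail/keep ⇒ 0x1a
lane 14: tail/keep ⇒ 0xde
lane 15: tail/keep ⇒ 0x04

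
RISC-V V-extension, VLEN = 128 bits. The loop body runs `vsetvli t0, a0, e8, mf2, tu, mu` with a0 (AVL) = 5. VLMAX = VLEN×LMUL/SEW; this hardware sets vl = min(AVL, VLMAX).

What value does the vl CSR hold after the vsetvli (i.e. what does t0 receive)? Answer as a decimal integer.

VLMAX = VLEN×LMUL/SEW = 128×1/2/8 = 8
AVL=5 ≤ VLMAX=8, so vl = 5

vl = 5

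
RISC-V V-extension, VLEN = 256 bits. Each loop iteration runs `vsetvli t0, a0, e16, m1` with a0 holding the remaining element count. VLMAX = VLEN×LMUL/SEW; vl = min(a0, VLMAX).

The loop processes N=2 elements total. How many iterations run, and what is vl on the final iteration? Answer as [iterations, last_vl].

[iterations, last_vl] = [1, 2]

VLMAX = VLEN×LMUL/SEW = 256×1/16 = 16
2 elements at 16/iter → 1 passes, remainder 2 on the last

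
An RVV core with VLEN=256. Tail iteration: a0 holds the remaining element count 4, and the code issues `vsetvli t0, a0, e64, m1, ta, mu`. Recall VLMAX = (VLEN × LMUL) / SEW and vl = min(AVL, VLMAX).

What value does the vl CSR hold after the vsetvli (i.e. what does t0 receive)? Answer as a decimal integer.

vl = 4

VLMAX = VLEN×LMUL/SEW = 256×1/64 = 4
vl = min(AVL, VLMAX) = min(4, 4) = 4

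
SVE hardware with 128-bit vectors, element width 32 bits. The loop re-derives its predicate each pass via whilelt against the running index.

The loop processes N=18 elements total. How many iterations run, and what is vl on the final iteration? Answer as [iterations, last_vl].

lane count: 128 div 32 = 4
N=18: ⌈18/4⌉ = 5 iters; last vl = 18 − 4×4 = 2

[iterations, last_vl] = [5, 2]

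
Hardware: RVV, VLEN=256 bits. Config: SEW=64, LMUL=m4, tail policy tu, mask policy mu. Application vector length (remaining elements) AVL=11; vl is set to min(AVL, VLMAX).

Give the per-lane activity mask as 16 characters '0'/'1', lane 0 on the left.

predicate = 1111111111100000

VLMAX = (256 × 4) / 64 = 16 lanes
AVL=11 ≤ VLMAX=16, so vl = 11
bits (lane 0 leftmost): 1111111111100000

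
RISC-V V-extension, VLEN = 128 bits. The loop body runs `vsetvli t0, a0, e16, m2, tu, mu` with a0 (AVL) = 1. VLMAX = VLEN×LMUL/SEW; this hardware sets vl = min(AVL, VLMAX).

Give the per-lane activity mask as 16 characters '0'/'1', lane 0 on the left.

VLMAX = (128 × 2) / 16 = 16 lanes
vl = min(AVL, VLMAX) = min(1, 16) = 1
bits (lane 0 leftmost): 1000000000000000

predicate = 1000000000000000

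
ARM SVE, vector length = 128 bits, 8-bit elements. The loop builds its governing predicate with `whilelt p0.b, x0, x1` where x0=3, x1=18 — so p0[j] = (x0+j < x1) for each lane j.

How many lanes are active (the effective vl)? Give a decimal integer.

lane count: 128 div 8 = 16
whilelt: lane j active iff 3+j < 18 → j < 15 → 15 active

vl = 15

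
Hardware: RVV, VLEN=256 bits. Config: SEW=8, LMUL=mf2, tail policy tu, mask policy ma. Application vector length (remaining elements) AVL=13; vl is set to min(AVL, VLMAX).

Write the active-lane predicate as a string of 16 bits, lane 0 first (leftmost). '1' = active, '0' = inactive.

predicate = 1111111111111000

VLMAX = (256 × 1/2) / 8 = 16 lanes
vl = min(AVL, VLMAX) = min(13, 16) = 13
bits (lane 0 leftmost): 1111111111111000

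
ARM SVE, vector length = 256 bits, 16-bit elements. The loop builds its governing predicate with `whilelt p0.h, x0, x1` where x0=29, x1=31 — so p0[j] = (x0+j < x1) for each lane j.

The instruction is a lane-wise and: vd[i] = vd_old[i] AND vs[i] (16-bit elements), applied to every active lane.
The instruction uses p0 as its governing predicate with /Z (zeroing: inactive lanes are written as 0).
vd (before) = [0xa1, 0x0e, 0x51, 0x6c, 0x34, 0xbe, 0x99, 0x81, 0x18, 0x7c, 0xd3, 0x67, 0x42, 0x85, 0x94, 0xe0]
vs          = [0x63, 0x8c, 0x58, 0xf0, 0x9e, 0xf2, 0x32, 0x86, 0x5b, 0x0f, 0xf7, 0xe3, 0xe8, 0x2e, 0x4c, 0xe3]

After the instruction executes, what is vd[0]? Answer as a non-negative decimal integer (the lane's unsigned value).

register lanes = 256/16 = 16
p0[j] = (29+j < 31); true for j=0..1 → 2 lanes set
  i=0: and(0xa1,0x63) → 33
  i=1: and(0x0e,0x8c) → 12
  i=2: tail/zero → 0
  i=3: tail/zero → 0
  i=4: tail/zero → 0
  i=5: tail/zero → 0
  i=6: tail/zero → 0
  i=7: tail/zero → 0
  i=8: tail/zero → 0
  i=9: tail/zero → 0
  i=10: tail/zero → 0
  i=11: tail/zero → 0
  i=12: tail/zero → 0
  i=13: tail/zero → 0
  i=14: tail/zero → 0
  i=15: tail/zero → 0

vd[0] = 33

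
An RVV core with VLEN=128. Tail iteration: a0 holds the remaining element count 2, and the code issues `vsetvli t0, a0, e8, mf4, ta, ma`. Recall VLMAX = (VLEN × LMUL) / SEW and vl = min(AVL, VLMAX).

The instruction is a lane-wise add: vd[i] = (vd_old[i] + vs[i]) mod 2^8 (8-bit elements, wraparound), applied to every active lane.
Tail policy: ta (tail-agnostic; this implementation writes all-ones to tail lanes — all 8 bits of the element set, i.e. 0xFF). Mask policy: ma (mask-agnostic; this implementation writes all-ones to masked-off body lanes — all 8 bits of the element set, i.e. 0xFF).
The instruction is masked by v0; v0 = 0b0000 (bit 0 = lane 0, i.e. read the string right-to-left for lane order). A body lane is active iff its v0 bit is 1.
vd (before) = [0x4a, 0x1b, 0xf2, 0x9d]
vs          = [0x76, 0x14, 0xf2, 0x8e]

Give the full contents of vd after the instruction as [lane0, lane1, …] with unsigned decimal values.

vd = [255, 255, 255, 255]

lanes per group: 128·1/4/8 = 4
vl ← min(2, 4) = 2
[0] mask-off/ones = 0xff
[1] mask-off/ones = 0xff
[2] tail/ones = 0xff
[3] tail/ones = 0xff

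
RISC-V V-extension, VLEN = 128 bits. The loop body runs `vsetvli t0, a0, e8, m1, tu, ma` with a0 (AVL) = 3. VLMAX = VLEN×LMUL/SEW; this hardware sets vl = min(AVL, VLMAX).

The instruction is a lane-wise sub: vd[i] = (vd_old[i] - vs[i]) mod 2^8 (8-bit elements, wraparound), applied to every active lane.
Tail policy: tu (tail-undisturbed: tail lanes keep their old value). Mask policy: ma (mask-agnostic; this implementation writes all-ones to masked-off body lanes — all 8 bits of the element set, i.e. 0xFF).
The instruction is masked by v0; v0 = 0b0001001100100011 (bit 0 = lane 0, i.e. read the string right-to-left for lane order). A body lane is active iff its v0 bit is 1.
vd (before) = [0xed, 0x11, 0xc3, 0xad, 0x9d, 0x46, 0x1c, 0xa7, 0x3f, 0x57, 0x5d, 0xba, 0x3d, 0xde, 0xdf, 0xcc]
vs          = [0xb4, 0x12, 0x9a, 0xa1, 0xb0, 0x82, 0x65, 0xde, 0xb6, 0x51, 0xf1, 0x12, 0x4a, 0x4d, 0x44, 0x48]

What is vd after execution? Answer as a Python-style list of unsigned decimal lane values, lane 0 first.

VLMAX = (128 × 1) / 8 = 16 lanes
vl ← min(3, 16) = 3
  i=0: sub(0xed,0xb4) → 57
  i=1: sub(0x11,0x12) → 255
  i=2: mask-off/ones → 255
  i=3: tail/keep → 173
  i=4: tail/keep → 157
  i=5: tail/keep → 70
  i=6: tail/keep → 28
  i=7: tail/keep → 167
  i=8: tail/keep → 63
  i=9: tail/keep → 87
  i=10: tail/keep → 93
  i=11: tail/keep → 186
  i=12: tail/keep → 61
  i=13: tail/keep → 222
  i=14: tail/keep → 223
  i=15: tail/keep → 204

vd = [57, 255, 255, 173, 157, 70, 28, 167, 63, 87, 93, 186, 61, 222, 223, 204]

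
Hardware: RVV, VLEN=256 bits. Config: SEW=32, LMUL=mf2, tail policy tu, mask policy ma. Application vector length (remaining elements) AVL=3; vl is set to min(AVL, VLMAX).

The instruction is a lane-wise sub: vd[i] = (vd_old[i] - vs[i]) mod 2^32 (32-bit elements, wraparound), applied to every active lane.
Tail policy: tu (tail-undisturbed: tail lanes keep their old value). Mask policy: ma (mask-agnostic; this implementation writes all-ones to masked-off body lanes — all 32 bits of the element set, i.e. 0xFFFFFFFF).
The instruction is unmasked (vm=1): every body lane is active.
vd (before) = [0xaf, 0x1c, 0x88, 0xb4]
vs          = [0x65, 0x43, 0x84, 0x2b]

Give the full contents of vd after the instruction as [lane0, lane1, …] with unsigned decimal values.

VLMAX = VLEN×LMUL/SEW = 256×1/2/32 = 4
vl ← min(3, 4) = 3
vd[0] sub(0xaf,0x65) -> 0x4a
vd[1] sub(0x1c,0x43) -> 0xffffffd9
vd[2] sub(0x88,0x84) -> 0x04
vd[3] tail/keep -> 0xb4

vd = [74, 4294967257, 4, 180]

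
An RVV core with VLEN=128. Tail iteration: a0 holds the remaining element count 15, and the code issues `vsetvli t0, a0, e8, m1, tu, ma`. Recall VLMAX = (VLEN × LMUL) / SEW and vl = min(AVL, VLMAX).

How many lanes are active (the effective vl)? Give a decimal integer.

vl = 15

VLMAX = (128 × 1) / 8 = 16 lanes
AVL=15 ≤ VLMAX=16, so vl = 15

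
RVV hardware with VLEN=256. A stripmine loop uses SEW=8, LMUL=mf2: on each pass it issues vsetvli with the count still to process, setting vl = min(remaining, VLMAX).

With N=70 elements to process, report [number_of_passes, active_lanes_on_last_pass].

[iterations, last_vl] = [5, 6]

lanes per group: 256·1/2/8 = 16
iterations = ceil(70/16) = 5; final-pass vl = 6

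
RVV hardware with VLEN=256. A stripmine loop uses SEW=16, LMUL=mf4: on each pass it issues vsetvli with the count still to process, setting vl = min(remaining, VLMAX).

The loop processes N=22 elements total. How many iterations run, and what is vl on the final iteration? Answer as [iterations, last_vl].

[iterations, last_vl] = [6, 2]

lanes per group: 256·1/4/16 = 4
iterations = ceil(22/4) = 6; final-pass vl = 2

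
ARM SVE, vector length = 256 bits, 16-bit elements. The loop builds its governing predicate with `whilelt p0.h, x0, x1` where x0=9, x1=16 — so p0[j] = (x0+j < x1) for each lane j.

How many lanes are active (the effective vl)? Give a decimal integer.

256-bit reg / 16-bit elem → 16 lanes
p0[j] = (9+j < 16); true for j=0..6 → 7 lanes set

vl = 7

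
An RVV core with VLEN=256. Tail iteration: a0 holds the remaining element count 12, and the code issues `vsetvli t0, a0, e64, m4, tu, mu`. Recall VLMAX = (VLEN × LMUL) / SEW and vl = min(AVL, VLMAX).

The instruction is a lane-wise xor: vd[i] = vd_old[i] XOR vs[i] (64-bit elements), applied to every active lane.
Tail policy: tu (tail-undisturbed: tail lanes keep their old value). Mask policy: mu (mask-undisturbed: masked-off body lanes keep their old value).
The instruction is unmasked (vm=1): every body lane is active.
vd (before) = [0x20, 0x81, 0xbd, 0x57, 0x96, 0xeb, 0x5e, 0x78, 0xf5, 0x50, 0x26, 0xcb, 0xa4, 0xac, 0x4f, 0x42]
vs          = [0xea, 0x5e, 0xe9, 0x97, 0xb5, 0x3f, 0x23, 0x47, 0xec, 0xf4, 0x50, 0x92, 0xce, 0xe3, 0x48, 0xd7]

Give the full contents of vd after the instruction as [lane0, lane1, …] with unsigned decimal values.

lanes per group: 256·4/64 = 16
vl = min(AVL, VLMAX) = min(12, 16) = 12
  i=0: xor(0x20,0xea) → 202
  i=1: xor(0x81,0x5e) → 223
  i=2: xor(0xbd,0xe9) → 84
  i=3: xor(0x57,0x97) → 192
  i=4: xor(0x96,0xb5) → 35
  i=5: xor(0xeb,0x3f) → 212
  i=6: xor(0x5e,0x23) → 125
  i=7: xor(0x78,0x47) → 63
  i=8: xor(0xf5,0xec) → 25
  i=9: xor(0x50,0xf4) → 164
  i=10: xor(0x26,0x50) → 118
  i=11: xor(0xcb,0x92) → 89
  i=12: tail/keep → 164
  i=13: tail/keep → 172
  i=14: tail/keep → 79
  i=15: tail/keep → 66

vd = [202, 223, 84, 192, 35, 212, 125, 63, 25, 164, 118, 89, 164, 172, 79, 66]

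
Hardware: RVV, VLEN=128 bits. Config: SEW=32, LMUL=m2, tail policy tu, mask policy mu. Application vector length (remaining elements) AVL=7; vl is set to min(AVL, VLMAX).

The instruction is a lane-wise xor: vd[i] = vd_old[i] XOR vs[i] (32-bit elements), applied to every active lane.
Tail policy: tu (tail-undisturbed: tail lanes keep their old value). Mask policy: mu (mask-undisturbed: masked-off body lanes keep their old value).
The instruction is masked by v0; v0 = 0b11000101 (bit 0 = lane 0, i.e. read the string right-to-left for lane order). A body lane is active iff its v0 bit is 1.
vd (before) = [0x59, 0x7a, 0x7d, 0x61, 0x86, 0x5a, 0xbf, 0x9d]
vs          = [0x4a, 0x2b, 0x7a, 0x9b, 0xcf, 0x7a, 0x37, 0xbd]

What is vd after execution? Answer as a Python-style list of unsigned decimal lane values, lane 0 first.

vd = [19, 122, 7, 97, 134, 90, 136, 157]

VLMAX = VLEN×LMUL/SEW = 128×2/32 = 8
vl ← min(7, 8) = 7
lane  0: xor(0x59,0x4a) ⇒ 0x13
lane  1: mask-off/keep ⇒ 0x7a
lane  2: xor(0x7d,0x7a) ⇒ 0x07
lane  3: mask-off/keep ⇒ 0x61
lane  4: mask-off/keep ⇒ 0x86
lane  5: mask-off/keep ⇒ 0x5a
lane  6: xor(0xbf,0x37) ⇒ 0x88
lane  7: tail/keep ⇒ 0x9d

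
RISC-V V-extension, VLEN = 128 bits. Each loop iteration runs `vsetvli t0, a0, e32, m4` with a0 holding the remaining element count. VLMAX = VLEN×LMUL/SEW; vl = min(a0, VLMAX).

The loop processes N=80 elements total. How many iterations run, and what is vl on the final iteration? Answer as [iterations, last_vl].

[iterations, last_vl] = [5, 16]

VLMAX = VLEN×LMUL/SEW = 128×4/32 = 16
80 elements at 16/iter → 5 passes, remainder 16 on the last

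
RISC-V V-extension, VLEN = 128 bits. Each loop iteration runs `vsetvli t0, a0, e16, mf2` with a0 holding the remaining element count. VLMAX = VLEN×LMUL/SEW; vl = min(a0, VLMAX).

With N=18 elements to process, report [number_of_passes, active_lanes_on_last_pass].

VLMAX = (128 × 1/2) / 16 = 4 lanes
iterations = ceil(18/4) = 5; final-pass vl = 2

[iterations, last_vl] = [5, 2]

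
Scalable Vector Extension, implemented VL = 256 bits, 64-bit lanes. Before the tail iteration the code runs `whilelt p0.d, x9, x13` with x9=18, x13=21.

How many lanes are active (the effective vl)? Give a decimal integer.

256-bit reg / 64-bit elem → 4 lanes
whilelt: lane j active iff 18+j < 21 → j < 3 → 3 active

vl = 3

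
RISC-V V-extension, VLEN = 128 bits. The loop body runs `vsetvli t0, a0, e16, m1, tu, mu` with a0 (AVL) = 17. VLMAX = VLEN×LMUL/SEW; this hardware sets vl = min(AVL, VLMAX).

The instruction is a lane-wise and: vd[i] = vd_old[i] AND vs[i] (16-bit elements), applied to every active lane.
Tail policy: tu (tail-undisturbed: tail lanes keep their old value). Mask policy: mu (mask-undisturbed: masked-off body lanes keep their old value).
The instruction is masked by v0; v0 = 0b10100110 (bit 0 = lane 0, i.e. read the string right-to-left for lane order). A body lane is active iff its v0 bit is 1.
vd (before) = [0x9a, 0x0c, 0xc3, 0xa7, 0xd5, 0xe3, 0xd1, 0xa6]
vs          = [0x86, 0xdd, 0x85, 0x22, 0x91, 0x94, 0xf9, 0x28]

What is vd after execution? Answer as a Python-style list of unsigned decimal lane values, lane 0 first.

lanes per group: 128·1/16 = 8
AVL=17 > VLMAX=8, so vl = 8
lane  0: mask-off/keep ⇒ 0x9a
lane  1: and(0x0c,0xdd) ⇒ 0x0c
lane  2: and(0xc3,0x85) ⇒ 0x81
lane  3: mask-off/keep ⇒ 0xa7
lane  4: mask-off/keep ⇒ 0xd5
lane  5: and(0xe3,0x94) ⇒ 0x80
lane  6: mask-off/keep ⇒ 0xd1
lane  7: and(0xa6,0x28) ⇒ 0x20

vd = [154, 12, 129, 167, 213, 128, 209, 32]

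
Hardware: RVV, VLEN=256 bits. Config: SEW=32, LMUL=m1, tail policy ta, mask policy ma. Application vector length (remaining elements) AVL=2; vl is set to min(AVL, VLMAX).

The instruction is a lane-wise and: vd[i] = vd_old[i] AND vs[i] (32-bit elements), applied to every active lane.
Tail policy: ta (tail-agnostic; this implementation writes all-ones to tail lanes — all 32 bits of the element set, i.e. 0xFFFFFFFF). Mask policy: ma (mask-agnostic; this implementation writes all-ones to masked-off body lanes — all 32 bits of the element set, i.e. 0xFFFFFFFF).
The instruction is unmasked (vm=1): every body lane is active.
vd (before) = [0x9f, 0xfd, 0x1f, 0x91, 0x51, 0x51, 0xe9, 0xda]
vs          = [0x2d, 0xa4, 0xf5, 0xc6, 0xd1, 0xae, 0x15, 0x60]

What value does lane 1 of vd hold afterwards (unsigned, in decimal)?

vd[1] = 164

VLMAX = (256 × 1) / 32 = 8 lanes
vl ← min(2, 8) = 2
[0] and(0x9f,0x2d) = 0x0d
[1] and(0xfd,0xa4) = 0xa4
[2] tail/ones = 0xffffffff
[3] tail/ones = 0xffffffff
[4] tail/ones = 0xffffffff
[5] tail/ones = 0xffffffff
[6] tail/ones = 0xffffffff
[7] tail/ones = 0xffffffff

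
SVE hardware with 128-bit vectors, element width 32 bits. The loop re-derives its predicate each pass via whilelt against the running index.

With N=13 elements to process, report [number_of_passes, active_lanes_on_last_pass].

128-bit reg / 32-bit elem → 4 lanes
13 elements at 4/iter → 4 passes, remainder 1 on the last

[iterations, last_vl] = [4, 1]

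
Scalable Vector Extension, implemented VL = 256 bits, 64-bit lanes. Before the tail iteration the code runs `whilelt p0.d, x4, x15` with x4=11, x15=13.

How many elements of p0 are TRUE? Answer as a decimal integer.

register lanes = 256/64 = 4
active while 11+j < 13, i.e. j ∈ [0,2) capped at 4 ⇒ 2

vl = 2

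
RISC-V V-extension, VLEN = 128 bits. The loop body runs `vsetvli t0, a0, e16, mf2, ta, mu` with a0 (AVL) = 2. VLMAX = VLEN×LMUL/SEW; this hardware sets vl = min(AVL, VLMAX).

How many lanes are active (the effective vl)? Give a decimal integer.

vl = 2

lanes per group: 128·1/2/16 = 4
vl = min(AVL, VLMAX) = min(2, 4) = 2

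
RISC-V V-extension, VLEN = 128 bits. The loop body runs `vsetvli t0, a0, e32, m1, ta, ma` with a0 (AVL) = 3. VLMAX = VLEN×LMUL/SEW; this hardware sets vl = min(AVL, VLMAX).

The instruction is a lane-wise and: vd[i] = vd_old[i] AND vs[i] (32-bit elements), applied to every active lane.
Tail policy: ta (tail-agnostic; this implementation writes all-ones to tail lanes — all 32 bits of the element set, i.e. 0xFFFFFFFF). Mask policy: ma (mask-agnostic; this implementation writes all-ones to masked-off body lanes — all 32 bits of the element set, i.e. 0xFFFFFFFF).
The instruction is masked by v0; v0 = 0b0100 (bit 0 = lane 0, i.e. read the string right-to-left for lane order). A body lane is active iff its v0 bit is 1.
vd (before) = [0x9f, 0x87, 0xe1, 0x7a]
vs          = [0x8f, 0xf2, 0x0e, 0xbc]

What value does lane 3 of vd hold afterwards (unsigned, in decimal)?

lanes per group: 128·1/32 = 4
vl = min(AVL, VLMAX) = min(3, 4) = 3
lane  0: mask-off/ones ⇒ 0xffffffff
lane  1: mask-off/ones ⇒ 0xffffffff
lane  2: and(0xe1,0x0e) ⇒ 0x00
lane  3: tail/ones ⇒ 0xffffffff

vd[3] = 4294967295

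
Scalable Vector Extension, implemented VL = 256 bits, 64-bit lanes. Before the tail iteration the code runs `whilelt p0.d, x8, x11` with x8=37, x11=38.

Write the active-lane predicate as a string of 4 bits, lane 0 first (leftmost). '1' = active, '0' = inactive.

lane count: 256 div 64 = 4
p0[j] = (37+j < 38); true for j=0..0 → 1 lanes set
bits (lane 0 leftmost): 1000

predicate = 1000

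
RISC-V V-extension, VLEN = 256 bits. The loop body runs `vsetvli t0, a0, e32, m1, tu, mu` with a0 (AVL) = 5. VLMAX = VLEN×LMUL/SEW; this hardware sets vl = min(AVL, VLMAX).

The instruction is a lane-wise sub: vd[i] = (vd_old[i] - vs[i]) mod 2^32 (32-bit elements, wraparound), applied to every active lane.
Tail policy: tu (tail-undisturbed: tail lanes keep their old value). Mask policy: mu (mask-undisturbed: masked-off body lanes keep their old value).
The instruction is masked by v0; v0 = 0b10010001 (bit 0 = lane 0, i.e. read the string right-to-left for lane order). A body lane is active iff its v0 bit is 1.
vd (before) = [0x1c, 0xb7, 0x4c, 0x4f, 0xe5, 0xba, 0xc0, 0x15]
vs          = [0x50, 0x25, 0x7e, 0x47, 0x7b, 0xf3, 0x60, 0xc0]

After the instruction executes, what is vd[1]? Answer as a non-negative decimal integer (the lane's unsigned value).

vd[1] = 183

VLMAX = (256 × 1) / 32 = 8 lanes
vl = min(AVL, VLMAX) = min(5, 8) = 5
[0] sub(0x1c,0x50) = 0xffffffcc
[1] mask-off/keep = 0xb7
[2] mask-off/keep = 0x4c
[3] mask-off/keep = 0x4f
[4] sub(0xe5,0x7b) = 0x6a
[5] tail/keep = 0xba
[6] tail/keep = 0xc0
[7] tail/keep = 0x15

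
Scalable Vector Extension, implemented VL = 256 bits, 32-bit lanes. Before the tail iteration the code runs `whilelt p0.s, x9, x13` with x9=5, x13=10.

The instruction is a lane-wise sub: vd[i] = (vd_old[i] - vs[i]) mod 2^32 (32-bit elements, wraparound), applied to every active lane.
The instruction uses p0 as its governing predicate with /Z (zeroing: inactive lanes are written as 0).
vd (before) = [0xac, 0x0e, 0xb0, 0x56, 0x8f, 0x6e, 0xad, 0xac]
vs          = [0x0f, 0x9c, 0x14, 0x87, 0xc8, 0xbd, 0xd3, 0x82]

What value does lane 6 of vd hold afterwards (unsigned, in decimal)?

vd[6] = 0

256-bit reg / 32-bit elem → 8 lanes
p0[j] = (5+j < 10); true for j=0..4 → 5 lanes set
[0] sub(0xac,0x0f) = 0x9d
[1] sub(0x0e,0x9c) = 0xffffff72
[2] sub(0xb0,0x14) = 0x9c
[3] sub(0x56,0x87) = 0xffffffcf
[4] sub(0x8f,0xc8) = 0xffffffc7
[5] tail/zero = 0x00
[6] tail/zero = 0x00
[7] tail/zero = 0x00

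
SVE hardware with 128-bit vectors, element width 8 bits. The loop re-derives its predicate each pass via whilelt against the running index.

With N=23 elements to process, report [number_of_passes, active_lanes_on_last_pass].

128-bit reg / 8-bit elem → 16 lanes
N=23: ⌈23/16⌉ = 2 iters; last vl = 23 − 1×16 = 7

[iterations, last_vl] = [2, 7]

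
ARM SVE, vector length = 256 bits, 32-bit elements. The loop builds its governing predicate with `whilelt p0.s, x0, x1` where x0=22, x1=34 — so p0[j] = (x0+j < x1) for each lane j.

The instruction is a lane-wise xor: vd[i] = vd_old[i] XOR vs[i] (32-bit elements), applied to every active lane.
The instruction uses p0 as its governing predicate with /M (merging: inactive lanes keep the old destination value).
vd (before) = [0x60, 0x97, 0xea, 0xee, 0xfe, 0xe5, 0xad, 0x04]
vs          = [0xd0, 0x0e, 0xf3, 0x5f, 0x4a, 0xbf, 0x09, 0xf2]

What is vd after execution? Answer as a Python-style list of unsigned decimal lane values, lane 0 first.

vd = [176, 153, 25, 177, 180, 90, 164, 246]

256-bit reg / 32-bit elem → 8 lanes
whilelt: lane j active iff 22+j < 34 → j < 12 → 8 active
  i=0: xor(0x60,0xd0) → 176
  i=1: xor(0x97,0x0e) → 153
  i=2: xor(0xea,0xf3) → 25
  i=3: xor(0xee,0x5f) → 177
  i=4: xor(0xfe,0x4a) → 180
  i=5: xor(0xe5,0xbf) → 90
  i=6: xor(0xad,0x09) → 164
  i=7: xor(0x04,0xf2) → 246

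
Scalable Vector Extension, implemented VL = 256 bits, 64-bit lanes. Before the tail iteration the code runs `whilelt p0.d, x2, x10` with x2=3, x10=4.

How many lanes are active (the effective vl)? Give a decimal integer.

vl = 1

lane count: 256 div 64 = 4
whilelt: lane j active iff 3+j < 4 → j < 1 → 1 active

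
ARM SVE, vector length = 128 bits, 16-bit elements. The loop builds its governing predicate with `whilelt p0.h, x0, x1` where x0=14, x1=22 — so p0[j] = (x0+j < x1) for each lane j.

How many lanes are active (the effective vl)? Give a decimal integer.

128-bit reg / 16-bit elem → 8 lanes
active while 14+j < 22, i.e. j ∈ [0,8) capped at 8 ⇒ 8

vl = 8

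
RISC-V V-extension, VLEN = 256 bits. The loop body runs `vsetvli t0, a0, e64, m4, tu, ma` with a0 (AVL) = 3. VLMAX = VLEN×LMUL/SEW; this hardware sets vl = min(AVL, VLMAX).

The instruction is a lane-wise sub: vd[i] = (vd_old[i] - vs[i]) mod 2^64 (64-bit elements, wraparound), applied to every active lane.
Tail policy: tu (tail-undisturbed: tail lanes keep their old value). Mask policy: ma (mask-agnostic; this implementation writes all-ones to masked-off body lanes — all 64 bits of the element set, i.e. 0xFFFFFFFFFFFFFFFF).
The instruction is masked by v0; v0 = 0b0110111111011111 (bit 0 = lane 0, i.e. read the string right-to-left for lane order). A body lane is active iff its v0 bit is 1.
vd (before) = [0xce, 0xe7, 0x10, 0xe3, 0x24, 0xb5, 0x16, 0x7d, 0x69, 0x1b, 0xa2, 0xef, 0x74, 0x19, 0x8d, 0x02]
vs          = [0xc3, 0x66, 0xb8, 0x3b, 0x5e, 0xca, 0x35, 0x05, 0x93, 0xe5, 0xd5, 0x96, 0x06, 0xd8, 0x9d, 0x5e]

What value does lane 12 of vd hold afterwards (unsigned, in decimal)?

vd[12] = 116

VLMAX = VLEN×LMUL/SEW = 256×4/64 = 16
AVL=3 ≤ VLMAX=16, so vl = 3
  i=0: sub(0xce,0xc3) → 11
  i=1: sub(0xe7,0x66) → 129
  i=2: sub(0x10,0xb8) → 18446744073709551448
  i=3: tail/keep → 227
  i=4: tail/keep → 36
  i=5: tail/keep → 181
  i=6: tail/keep → 22
  i=7: tail/keep → 125
  i=8: tail/keep → 105
  i=9: tail/keep → 27
  i=10: tail/keep → 162
  i=11: tail/keep → 239
  i=12: tail/keep → 116
  i=13: tail/keep → 25
  i=14: tail/keep → 141
  i=15: tail/keep → 2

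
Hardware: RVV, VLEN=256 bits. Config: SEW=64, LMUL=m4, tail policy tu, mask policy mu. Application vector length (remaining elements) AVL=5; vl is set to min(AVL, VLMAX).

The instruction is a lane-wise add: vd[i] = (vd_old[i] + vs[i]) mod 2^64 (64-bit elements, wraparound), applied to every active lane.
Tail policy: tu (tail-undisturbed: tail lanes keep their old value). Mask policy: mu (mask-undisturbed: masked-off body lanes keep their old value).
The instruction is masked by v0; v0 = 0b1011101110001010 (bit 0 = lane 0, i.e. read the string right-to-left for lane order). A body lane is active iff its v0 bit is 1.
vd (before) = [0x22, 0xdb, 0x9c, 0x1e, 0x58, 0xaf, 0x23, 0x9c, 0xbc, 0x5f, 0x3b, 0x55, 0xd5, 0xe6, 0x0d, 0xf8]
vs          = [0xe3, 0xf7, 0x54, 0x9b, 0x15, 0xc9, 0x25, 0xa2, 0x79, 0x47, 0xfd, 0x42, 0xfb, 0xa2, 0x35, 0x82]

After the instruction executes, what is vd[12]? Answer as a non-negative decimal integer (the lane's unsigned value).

vd[12] = 213

VLMAX = (256 × 4) / 64 = 16 lanes
vl ← min(5, 16) = 5
lane  0: mask-off/keep ⇒ 0x22
lane  1: add(0xdb,0xf7) ⇒ 0x1d2
lane  2: mask-off/keep ⇒ 0x9c
lane  3: add(0x1e,0x9b) ⇒ 0xb9
lane  4: mask-off/keep ⇒ 0x58
lane  5: tail/keep ⇒ 0xaf
lane  6: tail/keep ⇒ 0x23
lane  7: tail/keep ⇒ 0x9c
lane  8: tail/keep ⇒ 0xbc
lane  9: tail/keep ⇒ 0x5f
lane 10: tail/keep ⇒ 0x3b
lane 11: tail/keep ⇒ 0x55
lane 12: tail/keep ⇒ 0xd5
lane 13: tail/keep ⇒ 0xe6
lane 14: tail/keep ⇒ 0x0d
lane 15: tail/keep ⇒ 0xf8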